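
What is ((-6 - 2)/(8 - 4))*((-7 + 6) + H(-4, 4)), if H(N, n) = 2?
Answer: -2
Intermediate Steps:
((-6 - 2)/(8 - 4))*((-7 + 6) + H(-4, 4)) = ((-6 - 2)/(8 - 4))*((-7 + 6) + 2) = (-8/4)*(-1 + 2) = -8*¼*1 = -2*1 = -2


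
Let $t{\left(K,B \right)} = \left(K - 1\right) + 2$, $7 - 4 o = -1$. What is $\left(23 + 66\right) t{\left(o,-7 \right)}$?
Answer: $267$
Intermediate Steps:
$o = 2$ ($o = \frac{7}{4} - - \frac{1}{4} = \frac{7}{4} + \frac{1}{4} = 2$)
$t{\left(K,B \right)} = 1 + K$ ($t{\left(K,B \right)} = \left(-1 + K\right) + 2 = 1 + K$)
$\left(23 + 66\right) t{\left(o,-7 \right)} = \left(23 + 66\right) \left(1 + 2\right) = 89 \cdot 3 = 267$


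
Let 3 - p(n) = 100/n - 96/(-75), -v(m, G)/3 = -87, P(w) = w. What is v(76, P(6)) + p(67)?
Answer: 437556/1675 ≈ 261.23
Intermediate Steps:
v(m, G) = 261 (v(m, G) = -3*(-87) = 261)
p(n) = 43/25 - 100/n (p(n) = 3 - (100/n - 96/(-75)) = 3 - (100/n - 96*(-1/75)) = 3 - (100/n + 32/25) = 3 - (32/25 + 100/n) = 3 + (-32/25 - 100/n) = 43/25 - 100/n)
v(76, P(6)) + p(67) = 261 + (43/25 - 100/67) = 261 + 381/1675 = 437556/1675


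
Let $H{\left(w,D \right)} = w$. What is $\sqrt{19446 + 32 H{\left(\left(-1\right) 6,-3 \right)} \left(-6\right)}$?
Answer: $\sqrt{20598} \approx 143.52$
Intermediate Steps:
$\sqrt{19446 + 32 H{\left(\left(-1\right) 6,-3 \right)} \left(-6\right)} = \sqrt{19446 + 32 \left(\left(-1\right) 6\right) \left(-6\right)} = \sqrt{19446 + 32 \left(-6\right) \left(-6\right)} = \sqrt{19446 - -1152} = \sqrt{19446 + 1152} = \sqrt{20598}$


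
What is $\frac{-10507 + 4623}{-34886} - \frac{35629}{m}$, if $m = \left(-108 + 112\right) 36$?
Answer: $- \frac{621052999}{2511792} \approx -247.25$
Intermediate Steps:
$m = 144$ ($m = 4 \cdot 36 = 144$)
$\frac{-10507 + 4623}{-34886} - \frac{35629}{m} = \frac{-10507 + 4623}{-34886} - \frac{35629}{144} = \left(-5884\right) \left(- \frac{1}{34886}\right) - \frac{35629}{144} = \frac{2942}{17443} - \frac{35629}{144} = - \frac{621052999}{2511792}$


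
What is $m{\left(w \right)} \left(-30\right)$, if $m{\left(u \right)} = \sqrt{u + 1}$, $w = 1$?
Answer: $- 30 \sqrt{2} \approx -42.426$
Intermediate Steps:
$m{\left(u \right)} = \sqrt{1 + u}$
$m{\left(w \right)} \left(-30\right) = \sqrt{1 + 1} \left(-30\right) = \sqrt{2} \left(-30\right) = - 30 \sqrt{2}$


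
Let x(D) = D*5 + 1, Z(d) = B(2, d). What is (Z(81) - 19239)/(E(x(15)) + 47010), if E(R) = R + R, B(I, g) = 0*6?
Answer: -19239/47162 ≈ -0.40793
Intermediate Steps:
B(I, g) = 0
Z(d) = 0
x(D) = 1 + 5*D (x(D) = 5*D + 1 = 1 + 5*D)
E(R) = 2*R
(Z(81) - 19239)/(E(x(15)) + 47010) = (0 - 19239)/(2*(1 + 5*15) + 47010) = -19239/(2*(1 + 75) + 47010) = -19239/(2*76 + 47010) = -19239/(152 + 47010) = -19239/47162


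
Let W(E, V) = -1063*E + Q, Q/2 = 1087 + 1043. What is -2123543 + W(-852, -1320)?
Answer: -1213607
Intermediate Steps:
Q = 4260 (Q = 2*(1087 + 1043) = 2*2130 = 4260)
W(E, V) = 4260 - 1063*E (W(E, V) = -1063*E + 4260 = 4260 - 1063*E)
-2123543 + W(-852, -1320) = -2123543 + (4260 - 1063*(-852)) = -2123543 + (4260 + 905676) = -2123543 + 909936 = -1213607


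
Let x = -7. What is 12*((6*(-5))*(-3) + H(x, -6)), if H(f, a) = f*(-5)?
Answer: 1500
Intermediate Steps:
H(f, a) = -5*f
12*((6*(-5))*(-3) + H(x, -6)) = 12*((6*(-5))*(-3) - 5*(-7)) = 12*(-30*(-3) + 35) = 12*(90 + 35) = 12*125 = 1500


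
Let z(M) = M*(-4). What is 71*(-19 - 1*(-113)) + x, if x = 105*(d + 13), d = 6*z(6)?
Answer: -7081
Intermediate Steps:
z(M) = -4*M
d = -144 (d = 6*(-4*6) = 6*(-24) = -144)
x = -13755 (x = 105*(-144 + 13) = 105*(-131) = -13755)
71*(-19 - 1*(-113)) + x = 71*(-19 - 1*(-113)) - 13755 = 71*(-19 + 113) - 13755 = 71*94 - 13755 = 6674 - 13755 = -7081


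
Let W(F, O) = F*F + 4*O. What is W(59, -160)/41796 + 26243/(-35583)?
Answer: -110640125/165247452 ≈ -0.66954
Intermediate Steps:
W(F, O) = F**2 + 4*O
W(59, -160)/41796 + 26243/(-35583) = (59**2 + 4*(-160))/41796 + 26243/(-35583) = (3481 - 640)*(1/41796) + 26243*(-1/35583) = 2841*(1/41796) - 26243/35583 = 947/13932 - 26243/35583 = -110640125/165247452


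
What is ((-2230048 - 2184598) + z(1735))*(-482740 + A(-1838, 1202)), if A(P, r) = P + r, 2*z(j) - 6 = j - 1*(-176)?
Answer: 2133470609000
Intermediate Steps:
z(j) = 91 + j/2 (z(j) = 3 + (j - 1*(-176))/2 = 3 + (j + 176)/2 = 3 + (176 + j)/2 = 3 + (88 + j/2) = 91 + j/2)
((-2230048 - 2184598) + z(1735))*(-482740 + A(-1838, 1202)) = ((-2230048 - 2184598) + (91 + (1/2)*1735))*(-482740 + (-1838 + 1202)) = (-4414646 + (91 + 1735/2))*(-482740 - 636) = (-4414646 + 1917/2)*(-483376) = -8827375/2*(-483376) = 2133470609000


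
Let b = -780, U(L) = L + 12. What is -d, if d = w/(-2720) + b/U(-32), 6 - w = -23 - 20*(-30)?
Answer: -106651/2720 ≈ -39.210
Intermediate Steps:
U(L) = 12 + L
w = -571 (w = 6 - (-23 - 20*(-30)) = 6 - (-23 + 600) = 6 - 1*577 = 6 - 577 = -571)
d = 106651/2720 (d = -571/(-2720) - 780/(12 - 32) = -571*(-1/2720) - 780/(-20) = 571/2720 - 780*(-1/20) = 571/2720 + 39 = 106651/2720 ≈ 39.210)
-d = -1*106651/2720 = -106651/2720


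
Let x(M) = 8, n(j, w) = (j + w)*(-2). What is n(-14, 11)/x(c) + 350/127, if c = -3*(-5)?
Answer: 1781/508 ≈ 3.5059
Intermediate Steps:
c = 15
n(j, w) = -2*j - 2*w
n(-14, 11)/x(c) + 350/127 = (-2*(-14) - 2*11)/8 + 350/127 = (28 - 22)*(⅛) + 350*(1/127) = 6*(⅛) + 350/127 = ¾ + 350/127 = 1781/508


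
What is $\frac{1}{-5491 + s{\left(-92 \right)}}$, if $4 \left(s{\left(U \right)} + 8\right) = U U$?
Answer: $- \frac{1}{3383} \approx -0.0002956$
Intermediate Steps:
$s{\left(U \right)} = -8 + \frac{U^{2}}{4}$ ($s{\left(U \right)} = -8 + \frac{U U}{4} = -8 + \frac{U^{2}}{4}$)
$\frac{1}{-5491 + s{\left(-92 \right)}} = \frac{1}{-5491 - \left(8 - \frac{\left(-92\right)^{2}}{4}\right)} = \frac{1}{-5491 + \left(-8 + \frac{1}{4} \cdot 8464\right)} = \frac{1}{-5491 + \left(-8 + 2116\right)} = \frac{1}{-5491 + 2108} = \frac{1}{-3383} = - \frac{1}{3383}$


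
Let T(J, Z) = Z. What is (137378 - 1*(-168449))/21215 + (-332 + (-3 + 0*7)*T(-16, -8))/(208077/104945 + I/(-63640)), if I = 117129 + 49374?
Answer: 8986848534555097/17954836024365 ≈ 500.53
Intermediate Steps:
I = 166503
(137378 - 1*(-168449))/21215 + (-332 + (-3 + 0*7)*T(-16, -8))/(208077/104945 + I/(-63640)) = (137378 - 1*(-168449))/21215 + (-332 + (-3 + 0*7)*(-8))/(208077/104945 + 166503/(-63640)) = (137378 + 168449)*(1/21215) + (-332 + (-3 + 0)*(-8))/(208077*(1/104945) + 166503*(-1/63640)) = 305827*(1/21215) + (-332 - 3*(-8))/(208077/104945 - 166503/63640) = 305827/21215 + (-332 + 24)/(-846327411/1335739960) = 305827/21215 - 308*(-1335739960/846327411) = 305827/21215 + 411407907680/846327411 = 8986848534555097/17954836024365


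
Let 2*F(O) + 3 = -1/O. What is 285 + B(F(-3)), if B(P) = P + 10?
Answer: 881/3 ≈ 293.67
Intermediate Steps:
F(O) = -3/2 - 1/(2*O) (F(O) = -3/2 + (-1/O)/2 = -3/2 - 1/(2*O))
B(P) = 10 + P
285 + B(F(-3)) = 285 + (10 + (½)*(-1 - 3*(-3))/(-3)) = 285 + (10 + (½)*(-⅓)*(-1 + 9)) = 285 + (10 + (½)*(-⅓)*8) = 285 + (10 - 4/3) = 285 + 26/3 = 881/3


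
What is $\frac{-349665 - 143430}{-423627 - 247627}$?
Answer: $\frac{493095}{671254} \approx 0.73459$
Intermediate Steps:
$\frac{-349665 - 143430}{-423627 - 247627} = - \frac{493095}{-671254} = \left(-493095\right) \left(- \frac{1}{671254}\right) = \frac{493095}{671254}$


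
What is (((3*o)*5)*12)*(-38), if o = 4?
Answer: -27360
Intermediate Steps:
(((3*o)*5)*12)*(-38) = (((3*4)*5)*12)*(-38) = ((12*5)*12)*(-38) = (60*12)*(-38) = 720*(-38) = -27360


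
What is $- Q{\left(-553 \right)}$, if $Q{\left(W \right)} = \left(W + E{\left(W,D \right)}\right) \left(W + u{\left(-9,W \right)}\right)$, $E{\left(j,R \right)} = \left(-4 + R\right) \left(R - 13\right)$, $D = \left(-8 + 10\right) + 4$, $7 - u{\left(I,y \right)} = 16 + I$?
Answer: $-313551$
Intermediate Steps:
$u{\left(I,y \right)} = -9 - I$ ($u{\left(I,y \right)} = 7 - \left(16 + I\right) = -9 - I$)
$D = 6$ ($D = 2 + 4 = 6$)
$E{\left(j,R \right)} = \left(-13 + R\right) \left(-4 + R\right)$ ($E{\left(j,R \right)} = \left(-4 + R\right) \left(-13 + R\right) = \left(-13 + R\right) \left(-4 + R\right)$)
$Q{\left(W \right)} = W \left(-14 + W\right)$ ($Q{\left(W \right)} = \left(W + \left(52 + 6^{2} - 102\right)\right) \left(W - 0\right) = \left(W + \left(52 + 36 - 102\right)\right) \left(W + \left(-9 + 9\right)\right) = \left(W - 14\right) \left(W + 0\right) = \left(-14 + W\right) W = W \left(-14 + W\right)$)
$- Q{\left(-553 \right)} = - \left(-553\right) \left(-14 - 553\right) = - \left(-553\right) \left(-567\right) = \left(-1\right) 313551 = -313551$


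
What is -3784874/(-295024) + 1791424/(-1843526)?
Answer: 1612250137887/135971103656 ≈ 11.857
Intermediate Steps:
-3784874/(-295024) + 1791424/(-1843526) = -3784874*(-1/295024) + 1791424*(-1/1843526) = 1892437/147512 - 895712/921763 = 1612250137887/135971103656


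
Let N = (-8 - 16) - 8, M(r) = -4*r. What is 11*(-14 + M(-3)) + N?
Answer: -54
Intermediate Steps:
N = -32 (N = -24 - 8 = -32)
11*(-14 + M(-3)) + N = 11*(-14 - 4*(-3)) - 32 = 11*(-14 + 12) - 32 = 11*(-2) - 32 = -22 - 32 = -54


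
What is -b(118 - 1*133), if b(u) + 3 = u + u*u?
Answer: -207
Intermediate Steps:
b(u) = -3 + u + u**2 (b(u) = -3 + (u + u*u) = -3 + (u + u**2) = -3 + u + u**2)
-b(118 - 1*133) = -(-3 + (118 - 1*133) + (118 - 1*133)**2) = -(-3 + (118 - 133) + (118 - 133)**2) = -(-3 - 15 + (-15)**2) = -(-3 - 15 + 225) = -1*207 = -207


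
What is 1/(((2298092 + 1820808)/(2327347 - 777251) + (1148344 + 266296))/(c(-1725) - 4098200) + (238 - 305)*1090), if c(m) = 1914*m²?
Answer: -441099041865640/32213462917806092983 ≈ -1.3693e-5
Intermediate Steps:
1/(((2298092 + 1820808)/(2327347 - 777251) + (1148344 + 266296))/(c(-1725) - 4098200) + (238 - 305)*1090) = 1/(((2298092 + 1820808)/(2327347 - 777251) + (1148344 + 266296))/(1914*(-1725)² - 4098200) + (238 - 305)*1090) = 1/((4118900/1550096 + 1414640)/(1914*2975625 - 4098200) - 67*1090) = 1/((4118900*(1/1550096) + 1414640)/(5695346250 - 4098200) - 73030) = 1/((1029725/387524 + 1414640)/5691248050 - 73030) = 1/((548207981085/387524)*(1/5691248050) - 73030) = 1/(109641596217/441099041865640 - 73030) = 1/(-32213462917806092983/441099041865640) = -441099041865640/32213462917806092983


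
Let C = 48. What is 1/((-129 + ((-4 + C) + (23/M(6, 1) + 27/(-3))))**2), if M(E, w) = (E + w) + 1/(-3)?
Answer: 400/3279721 ≈ 0.00012196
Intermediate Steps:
M(E, w) = -1/3 + E + w (M(E, w) = (E + w) - 1/3 = -1/3 + E + w)
1/((-129 + ((-4 + C) + (23/M(6, 1) + 27/(-3))))**2) = 1/((-129 + ((-4 + 48) + (23/(-1/3 + 6 + 1) + 27/(-3))))**2) = 1/((-129 + (44 + (23/(20/3) + 27*(-1/3))))**2) = 1/((-129 + (44 + (23*(3/20) - 9)))**2) = 1/((-129 + (44 + (69/20 - 9)))**2) = 1/((-129 + (44 - 111/20))**2) = 1/((-129 + 769/20)**2) = 1/((-1811/20)**2) = 1/(3279721/400) = 400/3279721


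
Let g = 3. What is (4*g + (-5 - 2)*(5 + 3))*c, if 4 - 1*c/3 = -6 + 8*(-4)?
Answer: -5544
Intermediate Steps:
c = 126 (c = 12 - 3*(-6 + 8*(-4)) = 12 - 3*(-6 - 32) = 12 - 3*(-38) = 12 + 114 = 126)
(4*g + (-5 - 2)*(5 + 3))*c = (4*3 + (-5 - 2)*(5 + 3))*126 = (12 - 7*8)*126 = (12 - 56)*126 = -44*126 = -5544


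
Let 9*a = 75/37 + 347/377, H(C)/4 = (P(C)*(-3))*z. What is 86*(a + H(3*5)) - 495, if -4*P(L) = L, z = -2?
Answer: -1030294331/125541 ≈ -8206.8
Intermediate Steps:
P(L) = -L/4
H(C) = -6*C (H(C) = 4*((-C/4*(-3))*(-2)) = 4*((3*C/4)*(-2)) = 4*(-3*C/2) = -6*C)
a = 41114/125541 (a = (75/37 + 347/377)/9 = (1/9)*(41114/13949) = 41114/125541 ≈ 0.32749)
86*(a + H(3*5)) - 495 = 86*(41114/125541 - 18*5) - 495 = 86*(41114/125541 - 6*15) - 495 = 86*(41114/125541 - 90) - 495 = 86*(-11257576/125541) - 495 = -968151536/125541 - 495 = -1030294331/125541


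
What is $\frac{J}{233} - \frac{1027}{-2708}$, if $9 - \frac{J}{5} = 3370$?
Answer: $- \frac{45268649}{630964} \approx -71.745$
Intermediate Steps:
$J = -16805$ ($J = 45 - 16850 = -16805$)
$\frac{J}{233} - \frac{1027}{-2708} = - \frac{16805}{233} - \frac{1027}{-2708} = \left(-16805\right) \frac{1}{233} - - \frac{1027}{2708} = - \frac{16805}{233} + \frac{1027}{2708} = - \frac{45268649}{630964}$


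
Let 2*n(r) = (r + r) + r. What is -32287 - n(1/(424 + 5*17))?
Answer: -32868169/1018 ≈ -32287.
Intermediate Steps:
n(r) = 3*r/2 (n(r) = ((r + r) + r)/2 = (2*r + r)/2 = (3*r)/2 = 3*r/2)
-32287 - n(1/(424 + 5*17)) = -32287 - 3/(2*(424 + 5*17)) = -32287 - 3/(2*(424 + 85)) = -32287 - 3/(2*509) = -32287 - 1*3/1018 = -32287 - 3/1018 = -32868169/1018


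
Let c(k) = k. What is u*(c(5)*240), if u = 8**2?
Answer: 76800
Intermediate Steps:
u = 64
u*(c(5)*240) = 64*(5*240) = 64*1200 = 76800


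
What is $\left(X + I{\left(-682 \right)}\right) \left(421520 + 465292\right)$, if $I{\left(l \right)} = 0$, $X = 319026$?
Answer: $282916085112$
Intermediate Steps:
$\left(X + I{\left(-682 \right)}\right) \left(421520 + 465292\right) = \left(319026 + 0\right) \left(421520 + 465292\right) = 319026 \cdot 886812 = 282916085112$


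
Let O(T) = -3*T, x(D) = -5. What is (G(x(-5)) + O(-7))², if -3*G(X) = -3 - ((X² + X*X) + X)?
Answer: 1369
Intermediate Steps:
G(X) = 1 + X/3 + 2*X²/3 (G(X) = -(-3 - ((X² + X*X) + X))/3 = -(-3 - ((X² + X²) + X))/3 = -(-3 - (2*X² + X))/3 = -(-3 - (X + 2*X²))/3 = -(-3 + (-X - 2*X²))/3 = -(-3 - X - 2*X²)/3 = 1 + X/3 + 2*X²/3)
(G(x(-5)) + O(-7))² = ((1 + (⅓)*(-5) + (⅔)*(-5)²) - 3*(-7))² = ((1 - 5/3 + (⅔)*25) + 21)² = ((1 - 5/3 + 50/3) + 21)² = (16 + 21)² = 37² = 1369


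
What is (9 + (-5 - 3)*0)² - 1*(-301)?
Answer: 382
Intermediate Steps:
(9 + (-5 - 3)*0)² - 1*(-301) = (9 - 8*0)² + 301 = (9 + 0)² + 301 = 9² + 301 = 81 + 301 = 382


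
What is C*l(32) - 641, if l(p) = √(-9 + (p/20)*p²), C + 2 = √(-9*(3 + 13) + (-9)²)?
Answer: -641 - √40735*(2 - 3*I*√7)/5 ≈ -721.73 + 320.39*I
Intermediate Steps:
C = -2 + 3*I*√7 (C = -2 + √(-9*(3 + 13) + (-9)²) = -2 + √(-9*16 + 81) = -2 + √(-144 + 81) = -2 + √(-63) = -2 + 3*I*√7 ≈ -2.0 + 7.9373*I)
l(p) = √(-9 + p³/20) (l(p) = √(-9 + (p*(1/20))*p²) = √(-9 + (p/20)*p²) = √(-9 + p³/20))
C*l(32) - 641 = (-2 + 3*I*√7)*(√(-900 + 5*32³)/10) - 641 = (-2 + 3*I*√7)*(√(-900 + 5*32768)/10) - 641 = (-2 + 3*I*√7)*(√(-900 + 163840)/10) - 641 = (-2 + 3*I*√7)*(√162940/10) - 641 = (-2 + 3*I*√7)*((2*√40735)/10) - 641 = (-2 + 3*I*√7)*(√40735/5) - 641 = √40735*(-2 + 3*I*√7)/5 - 641 = -641 + √40735*(-2 + 3*I*√7)/5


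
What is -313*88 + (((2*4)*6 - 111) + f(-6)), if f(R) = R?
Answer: -27613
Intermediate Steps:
-313*88 + (((2*4)*6 - 111) + f(-6)) = -313*88 + (((2*4)*6 - 111) - 6) = -27544 + ((8*6 - 111) - 6) = -27544 + ((48 - 111) - 6) = -27544 + (-63 - 6) = -27544 - 69 = -27613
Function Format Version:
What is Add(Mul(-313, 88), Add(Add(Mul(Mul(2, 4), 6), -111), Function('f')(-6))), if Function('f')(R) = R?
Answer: -27613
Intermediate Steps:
Add(Mul(-313, 88), Add(Add(Mul(Mul(2, 4), 6), -111), Function('f')(-6))) = Add(Mul(-313, 88), Add(Add(Mul(Mul(2, 4), 6), -111), -6)) = Add(-27544, Add(Add(Mul(8, 6), -111), -6)) = Add(-27544, Add(Add(48, -111), -6)) = Add(-27544, Add(-63, -6)) = Add(-27544, -69) = -27613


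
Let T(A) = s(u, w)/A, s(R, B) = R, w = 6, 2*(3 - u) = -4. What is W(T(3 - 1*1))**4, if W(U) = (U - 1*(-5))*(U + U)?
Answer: 31640625/16 ≈ 1.9775e+6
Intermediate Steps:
u = 5 (u = 3 - 1/2*(-4) = 3 + 2 = 5)
T(A) = 5/A
W(U) = 2*U*(5 + U) (W(U) = (U + 5)*(2*U) = (5 + U)*(2*U) = 2*U*(5 + U))
W(T(3 - 1*1))**4 = (2*(5/(3 - 1*1))*(5 + 5/(3 - 1*1)))**4 = (2*(5/(3 - 1))*(5 + 5/(3 - 1)))**4 = (2*(5/2)*(5 + 5/2))**4 = (2*(5/2)*(15/2))**4 = (75/2)**4 = 31640625/16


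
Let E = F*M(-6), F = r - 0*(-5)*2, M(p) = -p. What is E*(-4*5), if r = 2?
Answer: -240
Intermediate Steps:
F = 2 (F = 2 - 0*(-5)*2 = 2 - 0*2 = 2 - 1*0 = 2 + 0 = 2)
E = 12 (E = 2*(-1*(-6)) = 2*6 = 12)
E*(-4*5) = 12*(-4*5) = 12*(-20) = -240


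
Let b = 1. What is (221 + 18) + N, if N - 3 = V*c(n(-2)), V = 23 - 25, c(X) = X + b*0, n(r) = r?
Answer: 246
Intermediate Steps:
c(X) = X (c(X) = X + 1*0 = X + 0 = X)
V = -2
N = 7 (N = 3 - 2*(-2) = 3 + 4 = 7)
(221 + 18) + N = (221 + 18) + 7 = 239 + 7 = 246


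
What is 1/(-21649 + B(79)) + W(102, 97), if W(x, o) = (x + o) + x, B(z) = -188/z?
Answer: 514848080/1710459 ≈ 301.00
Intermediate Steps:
W(x, o) = o + 2*x (W(x, o) = (o + x) + x = o + 2*x)
1/(-21649 + B(79)) + W(102, 97) = 1/(-21649 - 188/79) + (97 + 2*102) = 1/(-21649 - 188*1/79) + (97 + 204) = 1/(-21649 - 188/79) + 301 = 1/(-1710459/79) + 301 = -79/1710459 + 301 = 514848080/1710459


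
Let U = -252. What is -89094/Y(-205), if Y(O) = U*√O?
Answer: -14849*I*√205/8610 ≈ -24.693*I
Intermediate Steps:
Y(O) = -252*√O
-89094/Y(-205) = -89094*I*√205/51660 = -14849*I*√205/8610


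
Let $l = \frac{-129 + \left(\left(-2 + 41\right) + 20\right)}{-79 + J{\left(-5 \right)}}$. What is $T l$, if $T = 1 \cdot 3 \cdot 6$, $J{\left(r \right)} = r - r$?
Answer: $\frac{1260}{79} \approx 15.949$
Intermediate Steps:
$J{\left(r \right)} = 0$
$l = \frac{70}{79}$ ($l = \frac{-129 + \left(\left(-2 + 41\right) + 20\right)}{-79 + 0} = \frac{-129 + \left(39 + 20\right)}{-79} = \left(-129 + 59\right) \left(- \frac{1}{79}\right) = \left(-70\right) \left(- \frac{1}{79}\right) = \frac{70}{79} \approx 0.88608$)
$T = 18$ ($T = 3 \cdot 6 = 18$)
$T l = 18 \cdot \frac{70}{79} = \frac{1260}{79}$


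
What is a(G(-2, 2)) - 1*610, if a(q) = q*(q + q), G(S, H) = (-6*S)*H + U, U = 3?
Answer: 848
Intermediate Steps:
G(S, H) = 3 - 6*H*S (G(S, H) = (-6*S)*H + 3 = -6*H*S + 3 = 3 - 6*H*S)
a(q) = 2*q² (a(q) = q*(2*q) = 2*q²)
a(G(-2, 2)) - 1*610 = 2*(3 - 6*2*(-2))² - 1*610 = 2*(3 + 24)² - 610 = 2*27² - 610 = 2*729 - 610 = 1458 - 610 = 848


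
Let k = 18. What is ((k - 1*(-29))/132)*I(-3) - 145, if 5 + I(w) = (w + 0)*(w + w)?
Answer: -18529/132 ≈ -140.37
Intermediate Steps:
I(w) = -5 + 2*w**2 (I(w) = -5 + (w + 0)*(w + w) = -5 + w*(2*w) = -5 + 2*w**2)
((k - 1*(-29))/132)*I(-3) - 145 = ((18 - 1*(-29))/132)*(-5 + 2*(-3)**2) - 145 = ((18 + 29)*(1/132))*(-5 + 2*9) - 145 = (47*(1/132))*(-5 + 18) - 145 = (47/132)*13 - 145 = 611/132 - 145 = -18529/132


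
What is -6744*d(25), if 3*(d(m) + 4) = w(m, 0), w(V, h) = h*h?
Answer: 26976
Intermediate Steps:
w(V, h) = h²
d(m) = -4 (d(m) = -4 + (⅓)*0² = -4 + (⅓)*0 = -4 + 0 = -4)
-6744*d(25) = -6744*(-4) = 26976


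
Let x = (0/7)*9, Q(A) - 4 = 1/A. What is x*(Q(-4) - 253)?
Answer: 0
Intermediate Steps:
Q(A) = 4 + 1/A
x = 0 (x = (0*(⅐))*9 = 0*9 = 0)
x*(Q(-4) - 253) = 0*((4 + 1/(-4)) - 253) = 0*((4 - ¼) - 253) = 0*(15/4 - 253) = 0*(-997/4) = 0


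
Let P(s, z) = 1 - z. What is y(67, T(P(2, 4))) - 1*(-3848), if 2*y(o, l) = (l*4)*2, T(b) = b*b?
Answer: 3884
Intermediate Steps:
T(b) = b²
y(o, l) = 4*l (y(o, l) = ((l*4)*2)/2 = ((4*l)*2)/2 = (8*l)/2 = 4*l)
y(67, T(P(2, 4))) - 1*(-3848) = 4*(1 - 1*4)² - 1*(-3848) = 4*(1 - 4)² + 3848 = 4*(-3)² + 3848 = 4*9 + 3848 = 36 + 3848 = 3884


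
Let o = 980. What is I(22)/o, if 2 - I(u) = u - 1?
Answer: -19/980 ≈ -0.019388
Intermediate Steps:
I(u) = 3 - u (I(u) = 2 - (u - 1) = 2 - (-1 + u) = 2 + (1 - u) = 3 - u)
I(22)/o = (3 - 1*22)/980 = (3 - 22)*(1/980) = -19*1/980 = -19/980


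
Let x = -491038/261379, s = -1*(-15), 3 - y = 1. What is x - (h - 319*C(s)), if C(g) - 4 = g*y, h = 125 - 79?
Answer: 2822402162/261379 ≈ 10798.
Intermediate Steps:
y = 2 (y = 3 - 1*1 = 3 - 1 = 2)
s = 15
h = 46
C(g) = 4 + 2*g (C(g) = 4 + g*2 = 4 + 2*g)
x = -491038/261379 (x = -491038*1/261379 = -491038/261379 ≈ -1.8786)
x - (h - 319*C(s)) = -491038/261379 - (46 - 319*(4 + 2*15)) = -491038/261379 - (46 - 319*(4 + 30)) = -491038/261379 - (46 - 319*34) = -491038/261379 - (46 - 10846) = -491038/261379 - 1*(-10800) = -491038/261379 + 10800 = 2822402162/261379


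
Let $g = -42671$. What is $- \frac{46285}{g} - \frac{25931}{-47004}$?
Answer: $\frac{3282081841}{2005707684} \approx 1.6364$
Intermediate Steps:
$- \frac{46285}{g} - \frac{25931}{-47004} = - \frac{46285}{-42671} - \frac{25931}{-47004} = \left(-46285\right) \left(- \frac{1}{42671}\right) - - \frac{25931}{47004} = \frac{46285}{42671} + \frac{25931}{47004} = \frac{3282081841}{2005707684}$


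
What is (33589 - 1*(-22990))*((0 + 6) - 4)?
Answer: 113158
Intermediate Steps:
(33589 - 1*(-22990))*((0 + 6) - 4) = (33589 + 22990)*(6 - 4) = 56579*2 = 113158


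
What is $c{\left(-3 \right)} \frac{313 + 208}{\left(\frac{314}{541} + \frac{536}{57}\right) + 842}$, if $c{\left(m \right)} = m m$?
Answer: $\frac{144594693}{26272628} \approx 5.5036$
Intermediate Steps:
$c{\left(m \right)} = m^{2}$
$c{\left(-3 \right)} \frac{313 + 208}{\left(\frac{314}{541} + \frac{536}{57}\right) + 842} = \left(-3\right)^{2} \frac{313 + 208}{\left(\frac{314}{541} + \frac{536}{57}\right) + 842} = 9 \frac{521}{\left(314 \cdot \frac{1}{541} + 536 \cdot \frac{1}{57}\right) + 842} = 9 \frac{521}{\left(\frac{314}{541} + \frac{536}{57}\right) + 842} = 9 \frac{521}{\frac{307874}{30837} + 842} = 9 \frac{521}{\frac{26272628}{30837}} = 9 \cdot 521 \cdot \frac{30837}{26272628} = 9 \cdot \frac{16066077}{26272628} = \frac{144594693}{26272628}$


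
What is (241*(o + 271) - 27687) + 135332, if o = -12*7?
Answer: 152712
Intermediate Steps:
o = -84
(241*(o + 271) - 27687) + 135332 = (241*(-84 + 271) - 27687) + 135332 = (241*187 - 27687) + 135332 = (45067 - 27687) + 135332 = 17380 + 135332 = 152712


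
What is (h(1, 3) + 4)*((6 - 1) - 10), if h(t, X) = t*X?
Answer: -35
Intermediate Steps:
h(t, X) = X*t
(h(1, 3) + 4)*((6 - 1) - 10) = (3*1 + 4)*((6 - 1) - 10) = (3 + 4)*(5 - 10) = 7*(-5) = -35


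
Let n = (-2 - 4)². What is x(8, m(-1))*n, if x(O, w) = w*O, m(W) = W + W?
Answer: -576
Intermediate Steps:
m(W) = 2*W
x(O, w) = O*w
n = 36 (n = (-6)² = 36)
x(8, m(-1))*n = (8*(2*(-1)))*36 = (8*(-2))*36 = -16*36 = -576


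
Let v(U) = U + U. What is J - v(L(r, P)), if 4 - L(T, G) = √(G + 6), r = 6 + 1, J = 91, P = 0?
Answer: 83 + 2*√6 ≈ 87.899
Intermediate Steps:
r = 7
L(T, G) = 4 - √(6 + G) (L(T, G) = 4 - √(G + 6) = 4 - √(6 + G))
v(U) = 2*U
J - v(L(r, P)) = 91 - 2*(4 - √(6 + 0)) = 91 - 2*(4 - √6) = 91 - (8 - 2*√6) = 91 + (-8 + 2*√6) = 83 + 2*√6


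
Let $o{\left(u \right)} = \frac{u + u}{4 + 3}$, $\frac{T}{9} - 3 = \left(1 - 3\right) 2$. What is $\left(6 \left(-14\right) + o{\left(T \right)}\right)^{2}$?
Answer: $\frac{367236}{49} \approx 7494.6$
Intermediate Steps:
$T = -9$ ($T = 27 + 9 \left(1 - 3\right) 2 = 27 + 9 \left(\left(-2\right) 2\right) = 27 + 9 \left(-4\right) = 27 - 36 = -9$)
$o{\left(u \right)} = \frac{2 u}{7}$
$\left(6 \left(-14\right) + o{\left(T \right)}\right)^{2} = \left(6 \left(-14\right) + \frac{2}{7} \left(-9\right)\right)^{2} = \left(-84 - \frac{18}{7}\right)^{2} = \left(- \frac{606}{7}\right)^{2} = \frac{367236}{49}$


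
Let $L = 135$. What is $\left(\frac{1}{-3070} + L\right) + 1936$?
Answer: $\frac{6357969}{3070} \approx 2071.0$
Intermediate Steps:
$\left(\frac{1}{-3070} + L\right) + 1936 = \left(\frac{1}{-3070} + 135\right) + 1936 = \left(- \frac{1}{3070} + 135\right) + 1936 = \frac{414449}{3070} + 1936 = \frac{6357969}{3070}$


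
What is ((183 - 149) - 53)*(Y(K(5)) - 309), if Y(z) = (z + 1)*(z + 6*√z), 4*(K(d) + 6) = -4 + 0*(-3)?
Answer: 5073 + 684*I*√7 ≈ 5073.0 + 1809.7*I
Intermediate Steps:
K(d) = -7 (K(d) = -6 + (-4 + 0*(-3))/4 = -6 + (-4 + 0)/4 = -6 + (¼)*(-4) = -6 - 1 = -7)
Y(z) = (1 + z)*(z + 6*√z)
((183 - 149) - 53)*(Y(K(5)) - 309) = ((183 - 149) - 53)*((-7 + (-7)² + 6*√(-7) + 6*(-7)^(3/2)) - 309) = (34 - 53)*((-7 + 49 + 6*(I*√7) + 6*(-7*I*√7)) - 309) = -19*((-7 + 49 + 6*I*√7 - 42*I*√7) - 309) = -19*((42 - 36*I*√7) - 309) = -19*(-267 - 36*I*√7) = 5073 + 684*I*√7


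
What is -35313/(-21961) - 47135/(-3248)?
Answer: 1149828359/71329328 ≈ 16.120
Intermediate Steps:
-35313/(-21961) - 47135/(-3248) = -35313*(-1/21961) - 47135*(-1/3248) = 35313/21961 + 47135/3248 = 1149828359/71329328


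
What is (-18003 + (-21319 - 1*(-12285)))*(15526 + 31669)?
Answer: -1276011215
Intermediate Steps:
(-18003 + (-21319 - 1*(-12285)))*(15526 + 31669) = (-18003 + (-21319 + 12285))*47195 = (-18003 - 9034)*47195 = -27037*47195 = -1276011215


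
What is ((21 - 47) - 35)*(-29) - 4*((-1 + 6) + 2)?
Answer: 1741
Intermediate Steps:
((21 - 47) - 35)*(-29) - 4*((-1 + 6) + 2) = (-26 - 35)*(-29) - 4*(5 + 2) = -61*(-29) - 4*7 = 1769 - 28 = 1741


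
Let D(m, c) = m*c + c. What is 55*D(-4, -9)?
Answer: 1485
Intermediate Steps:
D(m, c) = c + c*m (D(m, c) = c*m + c = c + c*m)
55*D(-4, -9) = 55*(-9*(1 - 4)) = 55*(-9*(-3)) = 55*27 = 1485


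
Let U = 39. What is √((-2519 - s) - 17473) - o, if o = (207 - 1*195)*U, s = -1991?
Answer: -468 + I*√18001 ≈ -468.0 + 134.17*I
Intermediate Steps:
o = 468 (o = (207 - 1*195)*39 = (207 - 195)*39 = 12*39 = 468)
√((-2519 - s) - 17473) - o = √((-2519 - 1*(-1991)) - 17473) - 1*468 = √((-2519 + 1991) - 17473) - 468 = √(-528 - 17473) - 468 = √(-18001) - 468 = I*√18001 - 468 = -468 + I*√18001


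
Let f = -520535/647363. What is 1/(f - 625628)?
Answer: -647363/405008939499 ≈ -1.5984e-6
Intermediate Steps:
f = -520535/647363 (f = -520535*1/647363 = -520535/647363 ≈ -0.80408)
1/(f - 625628) = 1/(-520535/647363 - 625628) = 1/(-405008939499/647363) = -647363/405008939499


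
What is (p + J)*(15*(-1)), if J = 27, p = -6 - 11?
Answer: -150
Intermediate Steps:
p = -17
(p + J)*(15*(-1)) = (-17 + 27)*(15*(-1)) = 10*(-15) = -150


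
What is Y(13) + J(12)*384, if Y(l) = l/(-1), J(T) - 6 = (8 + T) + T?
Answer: 14579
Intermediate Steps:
J(T) = 14 + 2*T (J(T) = 6 + ((8 + T) + T) = 6 + (8 + 2*T) = 14 + 2*T)
Y(l) = -l (Y(l) = l*(-1) = -l)
Y(13) + J(12)*384 = -1*13 + (14 + 2*12)*384 = -13 + (14 + 24)*384 = -13 + 38*384 = -13 + 14592 = 14579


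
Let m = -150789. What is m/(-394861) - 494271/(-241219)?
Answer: 231541513122/95247975559 ≈ 2.4309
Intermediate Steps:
m/(-394861) - 494271/(-241219) = -150789/(-394861) - 494271/(-241219) = -150789*(-1/394861) - 494271*(-1/241219) = 150789/394861 + 494271/241219 = 231541513122/95247975559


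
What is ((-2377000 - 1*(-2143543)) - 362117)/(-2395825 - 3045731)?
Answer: 297787/2720778 ≈ 0.10945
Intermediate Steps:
((-2377000 - 1*(-2143543)) - 362117)/(-2395825 - 3045731) = ((-2377000 + 2143543) - 362117)/(-5441556) = (-233457 - 362117)*(-1/5441556) = -595574*(-1/5441556) = 297787/2720778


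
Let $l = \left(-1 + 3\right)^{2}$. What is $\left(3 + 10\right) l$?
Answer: $52$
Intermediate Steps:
$l = 4$ ($l = 2^{2} = 4$)
$\left(3 + 10\right) l = \left(3 + 10\right) 4 = 13 \cdot 4 = 52$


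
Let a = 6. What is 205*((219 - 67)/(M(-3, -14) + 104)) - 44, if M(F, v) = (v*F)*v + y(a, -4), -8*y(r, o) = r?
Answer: -209956/1939 ≈ -108.28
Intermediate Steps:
y(r, o) = -r/8
M(F, v) = -¾ + F*v² (M(F, v) = (v*F)*v - ⅛*6 = (F*v)*v - ¾ = F*v² - ¾ = -¾ + F*v²)
205*((219 - 67)/(M(-3, -14) + 104)) - 44 = 205*((219 - 67)/((-¾ - 3*(-14)²) + 104)) - 44 = 205*(152/((-¾ - 3*196) + 104)) - 44 = 205*(152/((-¾ - 588) + 104)) - 44 = 205*(152/(-2355/4 + 104)) - 44 = 205*(152/(-1939/4)) - 44 = 205*(152*(-4/1939)) - 44 = 205*(-608/1939) - 44 = -124640/1939 - 44 = -209956/1939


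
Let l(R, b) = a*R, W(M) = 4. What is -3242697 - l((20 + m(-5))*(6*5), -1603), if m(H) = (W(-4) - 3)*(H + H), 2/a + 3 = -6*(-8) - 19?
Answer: -42155361/13 ≈ -3.2427e+6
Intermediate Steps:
a = 1/13 (a = 2/(-3 + (-6*(-8) - 19)) = 2/(-3 + (48 - 19)) = 2/(-3 + 29) = 2/26 = 2*(1/26) = 1/13 ≈ 0.076923)
m(H) = 2*H (m(H) = (4 - 3)*(H + H) = 1*(2*H) = 2*H)
l(R, b) = R/13
-3242697 - l((20 + m(-5))*(6*5), -1603) = -3242697 - (20 + 2*(-5))*(6*5)/13 = -3242697 - (20 - 10)*30/13 = -3242697 - 10*30/13 = -3242697 - 300/13 = -42155361/13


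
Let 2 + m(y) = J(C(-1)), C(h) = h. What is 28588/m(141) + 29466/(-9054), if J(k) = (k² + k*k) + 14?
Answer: 1025489/503 ≈ 2038.7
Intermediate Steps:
J(k) = 14 + 2*k² (J(k) = (k² + k²) + 14 = 2*k² + 14 = 14 + 2*k²)
m(y) = 14 (m(y) = -2 + (14 + 2*(-1)²) = -2 + (14 + 2*1) = -2 + (14 + 2) = -2 + 16 = 14)
28588/m(141) + 29466/(-9054) = 28588/14 + 29466/(-9054) = 28588*(1/14) + 29466*(-1/9054) = 2042 - 1637/503 = 1025489/503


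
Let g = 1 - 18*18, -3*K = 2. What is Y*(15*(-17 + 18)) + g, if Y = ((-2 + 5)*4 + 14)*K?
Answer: -583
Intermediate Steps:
K = -2/3 (K = -1/3*2 = -2/3 ≈ -0.66667)
Y = -52/3 (Y = ((-2 + 5)*4 + 14)*(-2/3) = (3*4 + 14)*(-2/3) = (12 + 14)*(-2/3) = 26*(-2/3) = -52/3 ≈ -17.333)
g = -323 (g = 1 - 324 = -323)
Y*(15*(-17 + 18)) + g = -260*(-17 + 18) - 323 = -260 - 323 = -583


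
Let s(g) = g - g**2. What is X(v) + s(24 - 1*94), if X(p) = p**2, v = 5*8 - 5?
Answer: -3745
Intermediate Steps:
v = 35 (v = 40 - 5 = 35)
X(v) + s(24 - 1*94) = 35**2 + (24 - 1*94)*(1 - (24 - 1*94)) = 1225 + (24 - 94)*(1 - (24 - 94)) = 1225 - 70*(1 - 1*(-70)) = 1225 - 70*(1 + 70) = 1225 - 70*71 = 1225 - 4970 = -3745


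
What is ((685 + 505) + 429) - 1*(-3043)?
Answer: 4662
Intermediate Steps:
((685 + 505) + 429) - 1*(-3043) = (1190 + 429) + 3043 = 1619 + 3043 = 4662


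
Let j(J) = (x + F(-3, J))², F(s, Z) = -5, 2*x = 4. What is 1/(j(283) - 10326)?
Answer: -1/10317 ≈ -9.6927e-5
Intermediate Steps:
x = 2 (x = (½)*4 = 2)
j(J) = 9 (j(J) = (2 - 5)² = (-3)² = 9)
1/(j(283) - 10326) = 1/(9 - 10326) = 1/(-10317) = -1/10317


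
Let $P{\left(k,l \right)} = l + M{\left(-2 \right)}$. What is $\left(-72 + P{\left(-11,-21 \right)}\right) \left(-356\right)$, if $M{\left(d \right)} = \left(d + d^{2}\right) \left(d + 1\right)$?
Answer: $33820$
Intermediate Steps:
$M{\left(d \right)} = \left(1 + d\right) \left(d + d^{2}\right)$ ($M{\left(d \right)} = \left(d + d^{2}\right) \left(1 + d\right) = \left(1 + d\right) \left(d + d^{2}\right)$)
$P{\left(k,l \right)} = -2 + l$ ($P{\left(k,l \right)} = l - 2 \left(1 + \left(-2\right)^{2} + 2 \left(-2\right)\right) = l - 2 \left(1 + 4 - 4\right) = l - 2 = -2 + l$)
$\left(-72 + P{\left(-11,-21 \right)}\right) \left(-356\right) = \left(-72 - 23\right) \left(-356\right) = \left(-95\right) \left(-356\right) = 33820$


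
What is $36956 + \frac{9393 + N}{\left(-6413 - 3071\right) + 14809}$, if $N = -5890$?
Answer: $\frac{196794203}{5325} \approx 36957.0$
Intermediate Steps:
$36956 + \frac{9393 + N}{\left(-6413 - 3071\right) + 14809} = 36956 + \frac{9393 - 5890}{\left(-6413 - 3071\right) + 14809} = 36956 + \frac{3503}{\left(-6413 - 3071\right) + 14809} = 36956 + \frac{3503}{-9484 + 14809} = 36956 + \frac{3503}{5325} = \frac{196794203}{5325}$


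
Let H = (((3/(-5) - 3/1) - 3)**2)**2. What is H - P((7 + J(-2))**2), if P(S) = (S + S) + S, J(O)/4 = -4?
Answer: 1034046/625 ≈ 1654.5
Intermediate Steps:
J(O) = -16 (J(O) = 4*(-4) = -16)
P(S) = 3*S (P(S) = 2*S + S = 3*S)
H = 1185921/625 (H = (((3*(-1/5) - 3*1) - 3)**2)**2 = (((-3/5 - 3) - 3)**2)**2 = ((-18/5 - 3)**2)**2 = ((-33/5)**2)**2 = (1089/25)**2 = 1185921/625 ≈ 1897.5)
H - P((7 + J(-2))**2) = 1185921/625 - 3*(7 - 16)**2 = 1185921/625 - 3*(-9)**2 = 1185921/625 - 3*81 = 1185921/625 - 1*243 = 1185921/625 - 243 = 1034046/625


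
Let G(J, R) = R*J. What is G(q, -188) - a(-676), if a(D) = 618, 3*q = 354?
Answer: -22802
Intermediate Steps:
q = 118 (q = (1/3)*354 = 118)
G(J, R) = J*R
G(q, -188) - a(-676) = 118*(-188) - 1*618 = -22184 - 618 = -22802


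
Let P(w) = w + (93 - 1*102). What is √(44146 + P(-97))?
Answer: 2*√11010 ≈ 209.86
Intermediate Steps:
P(w) = -9 + w (P(w) = w + (93 - 102) = w - 9 = -9 + w)
√(44146 + P(-97)) = √(44146 + (-9 - 97)) = √(44146 - 106) = √44040 = 2*√11010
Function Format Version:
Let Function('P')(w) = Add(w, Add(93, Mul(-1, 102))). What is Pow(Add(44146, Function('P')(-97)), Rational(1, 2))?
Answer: Mul(2, Pow(11010, Rational(1, 2))) ≈ 209.86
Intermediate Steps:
Function('P')(w) = Add(-9, w) (Function('P')(w) = Add(w, Add(93, -102)) = Add(w, -9) = Add(-9, w))
Pow(Add(44146, Function('P')(-97)), Rational(1, 2)) = Pow(Add(44146, Add(-9, -97)), Rational(1, 2)) = Pow(Add(44146, -106), Rational(1, 2)) = Pow(44040, Rational(1, 2)) = Mul(2, Pow(11010, Rational(1, 2)))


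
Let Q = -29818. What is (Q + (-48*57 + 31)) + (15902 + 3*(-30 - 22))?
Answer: -16777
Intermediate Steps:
(Q + (-48*57 + 31)) + (15902 + 3*(-30 - 22)) = (-29818 + (-48*57 + 31)) + (15902 + 3*(-30 - 22)) = (-29818 + (-2736 + 31)) + (15902 + 3*(-52)) = (-29818 - 2705) + (15902 - 156) = -32523 + 15746 = -16777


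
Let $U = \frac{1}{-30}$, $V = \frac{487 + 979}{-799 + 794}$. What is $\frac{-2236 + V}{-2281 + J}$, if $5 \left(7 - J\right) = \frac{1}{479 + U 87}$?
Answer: $\frac{30103803}{27066290} \approx 1.1122$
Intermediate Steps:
$V = - \frac{1466}{5}$ ($V = \frac{1466}{-5} = 1466 \left(- \frac{1}{5}\right) = - \frac{1466}{5} \approx -293.2$)
$U = - \frac{1}{30} \approx -0.033333$
$J = \frac{33325}{4761}$ ($J = 7 - \frac{1}{5 \left(479 - \frac{29}{10}\right)} = 7 - \frac{1}{5 \cdot \frac{4761}{10}} = 7 - \frac{2}{4761} = \frac{33325}{4761} \approx 6.9996$)
$\frac{-2236 + V}{-2281 + J} = \frac{-2236 - \frac{1466}{5}}{-2281 + \frac{33325}{4761}} = - \frac{12646}{5 \left(- \frac{10826516}{4761}\right)} = \left(- \frac{12646}{5}\right) \left(- \frac{4761}{10826516}\right) = \frac{30103803}{27066290}$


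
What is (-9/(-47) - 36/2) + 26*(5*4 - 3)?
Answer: 19937/47 ≈ 424.19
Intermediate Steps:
(-9/(-47) - 36/2) + 26*(5*4 - 3) = (-9*(-1/47) - 36*½) + 26*(20 - 3) = (9/47 - 18) + 26*17 = -837/47 + 442 = 19937/47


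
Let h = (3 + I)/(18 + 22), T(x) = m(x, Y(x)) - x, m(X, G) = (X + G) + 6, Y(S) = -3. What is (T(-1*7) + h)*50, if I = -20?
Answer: 515/4 ≈ 128.75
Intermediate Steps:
m(X, G) = 6 + G + X (m(X, G) = (G + X) + 6 = 6 + G + X)
T(x) = 3 (T(x) = (6 - 3 + x) - x = (3 + x) - x = 3)
h = -17/40 (h = (3 - 20)/(18 + 22) = -17/40 ≈ -0.42500)
(T(-1*7) + h)*50 = (3 - 17/40)*50 = (103/40)*50 = 515/4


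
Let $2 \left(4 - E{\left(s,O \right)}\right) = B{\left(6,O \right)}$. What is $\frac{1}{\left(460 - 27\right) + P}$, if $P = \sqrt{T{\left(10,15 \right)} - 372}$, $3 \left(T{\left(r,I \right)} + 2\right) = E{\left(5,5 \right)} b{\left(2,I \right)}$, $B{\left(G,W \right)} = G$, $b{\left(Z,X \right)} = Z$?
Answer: $\frac{1299}{563587} - \frac{4 i \sqrt{210}}{563587} \approx 0.0023049 - 0.00010285 i$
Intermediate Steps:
$E{\left(s,O \right)} = 1$ ($E{\left(s,O \right)} = 4 - 3 = 1$)
$T{\left(r,I \right)} = - \frac{4}{3}$ ($T{\left(r,I \right)} = -2 + \frac{1 \cdot 2}{3} = -2 + \frac{1}{3} \cdot 2 = -2 + \frac{2}{3} = - \frac{4}{3}$)
$P = \frac{4 i \sqrt{210}}{3}$ ($P = \sqrt{- \frac{4}{3} - 372} = \sqrt{- \frac{1120}{3}} = \frac{4 i \sqrt{210}}{3} \approx 19.322 i$)
$\frac{1}{\left(460 - 27\right) + P} = \frac{1}{\left(460 - 27\right) + \frac{4 i \sqrt{210}}{3}} = \frac{1}{433 + \frac{4 i \sqrt{210}}{3}}$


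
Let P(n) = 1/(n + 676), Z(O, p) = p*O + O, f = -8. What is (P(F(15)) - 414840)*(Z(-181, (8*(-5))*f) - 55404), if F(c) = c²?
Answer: 42424859080695/901 ≈ 4.7086e+10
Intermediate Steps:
Z(O, p) = O + O*p (Z(O, p) = O*p + O = O + O*p)
P(n) = 1/(676 + n)
(P(F(15)) - 414840)*(Z(-181, (8*(-5))*f) - 55404) = (1/(676 + 15²) - 414840)*(-181*(1 + (8*(-5))*(-8)) - 55404) = (1/(676 + 225) - 414840)*(-181*(1 - 40*(-8)) - 55404) = (1/901 - 414840)*(-181*(1 + 320) - 55404) = (1/901 - 414840)*(-181*321 - 55404) = -373770839*(-58101 - 55404)/901 = -373770839/901*(-113505) = 42424859080695/901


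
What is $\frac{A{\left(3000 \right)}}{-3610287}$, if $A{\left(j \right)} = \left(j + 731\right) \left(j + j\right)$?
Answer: $- \frac{7462000}{1203429} \approx -6.2006$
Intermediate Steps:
$A{\left(j \right)} = 2 j \left(731 + j\right)$ ($A{\left(j \right)} = \left(731 + j\right) 2 j = 2 j \left(731 + j\right)$)
$\frac{A{\left(3000 \right)}}{-3610287} = \frac{2 \cdot 3000 \left(731 + 3000\right)}{-3610287} = 2 \cdot 3000 \cdot 3731 \left(- \frac{1}{3610287}\right) = 22386000 \left(- \frac{1}{3610287}\right) = - \frac{7462000}{1203429}$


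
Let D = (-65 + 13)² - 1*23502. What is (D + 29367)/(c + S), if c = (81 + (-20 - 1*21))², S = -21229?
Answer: -8569/19629 ≈ -0.43655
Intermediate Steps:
c = 1600 (c = (81 + (-20 - 21))² = (81 - 41)² = 40² = 1600)
D = -20798 (D = (-52)² - 23502 = 2704 - 23502 = -20798)
(D + 29367)/(c + S) = (-20798 + 29367)/(1600 - 21229) = 8569/(-19629) = 8569*(-1/19629) = -8569/19629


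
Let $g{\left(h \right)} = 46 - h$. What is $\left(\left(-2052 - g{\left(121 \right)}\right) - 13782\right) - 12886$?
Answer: $-28645$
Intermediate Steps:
$\left(\left(-2052 - g{\left(121 \right)}\right) - 13782\right) - 12886 = \left(\left(-2052 - \left(46 - 121\right)\right) - 13782\right) - 12886 = \left(\left(-2052 - -75\right) - 13782\right) - 12886 = \left(\left(-2052 + 75\right) - 13782\right) - 12886 = \left(-1977 - 13782\right) - 12886 = -15759 - 12886 = -28645$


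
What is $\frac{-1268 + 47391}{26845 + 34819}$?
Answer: $\frac{46123}{61664} \approx 0.74797$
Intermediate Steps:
$\frac{-1268 + 47391}{26845 + 34819} = \frac{46123}{61664}$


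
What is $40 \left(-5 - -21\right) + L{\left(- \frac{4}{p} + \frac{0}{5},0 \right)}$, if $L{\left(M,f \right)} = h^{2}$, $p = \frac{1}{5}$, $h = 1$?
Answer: $641$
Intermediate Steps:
$p = \frac{1}{5} \approx 0.2$
$L{\left(M,f \right)} = 1$ ($L{\left(M,f \right)} = 1^{2} = 1$)
$40 \left(-5 - -21\right) + L{\left(- \frac{4}{p} + \frac{0}{5},0 \right)} = 40 \left(-5 - -21\right) + 1 = 40 \left(-5 + 21\right) + 1 = 40 \cdot 16 + 1 = 640 + 1 = 641$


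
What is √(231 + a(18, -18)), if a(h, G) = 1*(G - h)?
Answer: √195 ≈ 13.964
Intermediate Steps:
a(h, G) = G - h
√(231 + a(18, -18)) = √(231 + (-18 - 1*18)) = √(231 + (-18 - 18)) = √(231 - 36) = √195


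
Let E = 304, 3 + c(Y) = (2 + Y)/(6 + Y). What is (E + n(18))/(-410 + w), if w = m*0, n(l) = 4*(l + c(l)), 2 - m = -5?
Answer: -551/615 ≈ -0.89594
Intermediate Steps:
c(Y) = -3 + (2 + Y)/(6 + Y)
m = 7 (m = 2 - 1*(-5) = 2 + 5 = 7)
n(l) = 4*l + 8*(-8 - l)/(6 + l) (n(l) = 4*(l + 2*(-8 - l)/(6 + l)) = 4*l + 8*(-8 - l)/(6 + l))
w = 0 (w = 7*0 = 0)
(E + n(18))/(-410 + w) = (304 + 4*(-16 + 18² + 4*18)/(6 + 18))/(-410 + 0) = (304 + 4*(-16 + 324 + 72)/24)/(-410) = (304 + 4*(1/24)*380)*(-1/410) = (304 + 190/3)*(-1/410) = (1102/3)*(-1/410) = -551/615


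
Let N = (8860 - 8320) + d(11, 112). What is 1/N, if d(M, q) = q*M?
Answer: 1/1772 ≈ 0.00056433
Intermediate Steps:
d(M, q) = M*q
N = 1772 (N = (8860 - 8320) + 11*112 = 540 + 1232 = 1772)
1/N = 1/1772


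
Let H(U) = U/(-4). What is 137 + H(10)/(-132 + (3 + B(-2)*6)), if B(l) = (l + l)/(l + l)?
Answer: 33707/246 ≈ 137.02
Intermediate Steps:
B(l) = 1 (B(l) = (2*l)/((2*l)) = (2*l)*(1/(2*l)) = 1)
H(U) = -U/4 (H(U) = U*(-¼) = -U/4)
137 + H(10)/(-132 + (3 + B(-2)*6)) = 137 + (-¼*10)/(-132 + (3 + 1*6)) = 137 - 5/2/(-132 + (3 + 6)) = 137 - 5/2/(-132 + 9) = 137 - 5/2/(-123) = 137 - 1/123*(-5/2) = 137 + 5/246 = 33707/246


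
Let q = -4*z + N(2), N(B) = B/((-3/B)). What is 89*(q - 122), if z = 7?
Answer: -40406/3 ≈ -13469.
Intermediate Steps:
N(B) = -B²/3 (N(B) = B*(-B/3) = -B²/3)
q = -88/3 (q = -4*7 - ⅓*2² = -28 - ⅓*4 = -28 - 4/3 = -88/3 ≈ -29.333)
89*(q - 122) = 89*(-88/3 - 122) = 89*(-454/3) = -40406/3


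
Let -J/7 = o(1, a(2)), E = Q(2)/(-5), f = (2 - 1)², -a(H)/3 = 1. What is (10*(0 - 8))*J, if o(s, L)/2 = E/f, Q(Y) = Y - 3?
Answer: 224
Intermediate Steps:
Q(Y) = -3 + Y
a(H) = -3 (a(H) = -3*1 = -3)
f = 1 (f = 1² = 1)
E = ⅕ (E = (-3 + 2)/(-5) = -1*(-⅕) = ⅕ ≈ 0.20000)
o(s, L) = ⅖ (o(s, L) = 2*((⅕)/1) = 2*((⅕)*1) = 2*(⅕) = ⅖)
J = -14/5 (J = -7*⅖ = -14/5 ≈ -2.8000)
(10*(0 - 8))*J = (10*(0 - 8))*(-14/5) = (10*(-8))*(-14/5) = -80*(-14/5) = 224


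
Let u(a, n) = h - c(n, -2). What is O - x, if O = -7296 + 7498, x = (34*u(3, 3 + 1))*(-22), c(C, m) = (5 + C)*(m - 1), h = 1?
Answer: 21146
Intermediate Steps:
c(C, m) = (-1 + m)*(5 + C) (c(C, m) = (5 + C)*(-1 + m) = (-1 + m)*(5 + C))
u(a, n) = 16 + 3*n (u(a, n) = 1 - (-5 - n + 5*(-2) + n*(-2)) = 1 - (-5 - n - 10 - 2*n) = 1 - (-15 - 3*n) = 1 + (15 + 3*n) = 16 + 3*n)
x = -20944 (x = (34*(16 + 3*(3 + 1)))*(-22) = (34*(16 + 3*4))*(-22) = (34*(16 + 12))*(-22) = (34*28)*(-22) = 952*(-22) = -20944)
O = 202
O - x = 202 - 1*(-20944) = 202 + 20944 = 21146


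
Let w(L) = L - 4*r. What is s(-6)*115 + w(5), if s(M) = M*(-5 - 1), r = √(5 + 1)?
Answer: 4145 - 4*√6 ≈ 4135.2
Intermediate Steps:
r = √6 ≈ 2.4495
s(M) = -6*M (s(M) = M*(-6) = -6*M)
w(L) = L - 4*√6
s(-6)*115 + w(5) = -6*(-6)*115 + (5 - 4*√6) = 36*115 + (5 - 4*√6) = 4140 + (5 - 4*√6) = 4145 - 4*√6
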